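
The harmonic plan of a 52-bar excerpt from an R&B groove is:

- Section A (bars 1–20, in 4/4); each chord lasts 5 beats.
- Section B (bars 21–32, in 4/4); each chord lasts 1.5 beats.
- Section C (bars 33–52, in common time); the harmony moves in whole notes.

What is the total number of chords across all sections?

A: 20·4 = 80 beats, 80/5 = 16 chords.
B: 12·4 = 48 beats, 48/1.5 = 32 chords.
C: 20·4 = 80 beats, 80/4 = 20 chords.
Total: 16 + 32 + 20 = 68.

68 chords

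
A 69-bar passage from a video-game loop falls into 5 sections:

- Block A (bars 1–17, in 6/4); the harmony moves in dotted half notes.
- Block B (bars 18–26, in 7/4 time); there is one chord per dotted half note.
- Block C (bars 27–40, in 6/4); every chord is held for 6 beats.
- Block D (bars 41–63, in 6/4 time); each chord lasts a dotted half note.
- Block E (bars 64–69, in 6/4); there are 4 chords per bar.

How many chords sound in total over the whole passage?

139 chords

A: 17·6 = 102 beats, 102/3 = 34 chords.
B: 9·7 = 63 beats, 63/3 = 21 chords.
C: 14·6 = 84 beats, 84/6 = 14 chords.
D: 23·6 = 138 beats, 138/3 = 46 chords.
E: 6·6 = 36 beats, 36/1.5 = 24 chords.
Total: 34 + 21 + 14 + 46 + 24 = 139.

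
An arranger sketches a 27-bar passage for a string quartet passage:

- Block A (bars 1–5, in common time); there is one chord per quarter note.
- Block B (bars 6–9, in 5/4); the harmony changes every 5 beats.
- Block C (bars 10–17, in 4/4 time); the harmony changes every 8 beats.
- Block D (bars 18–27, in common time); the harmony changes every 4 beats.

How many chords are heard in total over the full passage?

A has 20 beats and chords last 1 each, so 20 chords.
B has 20 beats and chords last 5 each, so 4 chords.
C has 32 beats and chords last 8 each, so 4 chords.
D has 40 beats and chords last 4 each, so 10 chords.
Total: 20 + 4 + 4 + 10 = 38.

38 chords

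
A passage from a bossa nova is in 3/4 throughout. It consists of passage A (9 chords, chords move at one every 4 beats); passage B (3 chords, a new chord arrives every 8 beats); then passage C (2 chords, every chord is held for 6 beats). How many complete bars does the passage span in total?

24 bars

A: 9 × 4 = 36 beats = 12 bars.
B: 3 × 8 = 24 beats = 8 bars.
C: 2 × 6 = 12 beats = 4 bars.
Total: 12 + 8 + 4 = 24 bars.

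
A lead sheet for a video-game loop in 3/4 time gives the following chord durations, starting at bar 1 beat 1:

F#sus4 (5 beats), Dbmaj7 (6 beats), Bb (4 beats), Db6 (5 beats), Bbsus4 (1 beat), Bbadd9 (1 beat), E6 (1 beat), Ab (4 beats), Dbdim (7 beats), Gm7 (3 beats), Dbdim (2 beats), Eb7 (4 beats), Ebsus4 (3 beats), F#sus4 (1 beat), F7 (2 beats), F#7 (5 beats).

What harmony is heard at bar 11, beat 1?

Beat 1 of bar 11 is beat (11−1)×3 + 1 = 31 overall.
Running totals: F#sus4 ends at 5, Dbmaj7 ends at 11, Bb ends at 15, Db6 ends at 20, Bbsus4 ends at 21, Bbadd9 ends at 22, E6 ends at 23, Ab ends at 27, Dbdim ends at 34.
Beat 31 falls within Dbdim.

Dbdim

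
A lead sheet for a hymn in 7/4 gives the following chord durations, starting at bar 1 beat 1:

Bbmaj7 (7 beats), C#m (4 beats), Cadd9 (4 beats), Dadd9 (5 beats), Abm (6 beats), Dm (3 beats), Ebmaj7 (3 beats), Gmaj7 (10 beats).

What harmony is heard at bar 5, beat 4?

Beat 4 of bar 5 is beat (5−1)×7 + 4 = 32 overall.
Running totals: Bbmaj7 ends at 7, C#m ends at 11, Cadd9 ends at 15, Dadd9 ends at 20, Abm ends at 26, Dm ends at 29, Ebmaj7 ends at 32.
Beat 32 falls within Ebmaj7.

Ebmaj7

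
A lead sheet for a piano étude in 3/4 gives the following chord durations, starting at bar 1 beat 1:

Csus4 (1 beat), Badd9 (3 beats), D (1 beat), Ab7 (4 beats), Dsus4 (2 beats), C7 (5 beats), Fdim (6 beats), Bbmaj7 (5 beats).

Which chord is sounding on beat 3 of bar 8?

Bbmaj7

Beat 3 of bar 8 is beat (8−1)×3 + 3 = 24 overall.
Running totals: Csus4 ends at 1, Badd9 ends at 4, D ends at 5, Ab7 ends at 9, Dsus4 ends at 11, C7 ends at 16, Fdim ends at 22, Bbmaj7 ends at 27.
Beat 24 falls within Bbmaj7.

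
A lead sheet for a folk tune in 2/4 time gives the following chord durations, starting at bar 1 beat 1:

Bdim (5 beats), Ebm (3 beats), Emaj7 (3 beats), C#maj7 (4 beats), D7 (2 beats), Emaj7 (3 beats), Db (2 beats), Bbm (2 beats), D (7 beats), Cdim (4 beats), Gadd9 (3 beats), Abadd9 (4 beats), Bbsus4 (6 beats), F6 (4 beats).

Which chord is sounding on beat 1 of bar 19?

Beat 1 of bar 19 is beat (19−1)×2 + 1 = 37 overall.
Running totals: Bdim ends at 5, Ebm ends at 8, Emaj7 ends at 11, C#maj7 ends at 15, D7 ends at 17, Emaj7 ends at 20, Db ends at 22, Bbm ends at 24, D ends at 31, Cdim ends at 35, Gadd9 ends at 38.
Beat 37 falls within Gadd9.

Gadd9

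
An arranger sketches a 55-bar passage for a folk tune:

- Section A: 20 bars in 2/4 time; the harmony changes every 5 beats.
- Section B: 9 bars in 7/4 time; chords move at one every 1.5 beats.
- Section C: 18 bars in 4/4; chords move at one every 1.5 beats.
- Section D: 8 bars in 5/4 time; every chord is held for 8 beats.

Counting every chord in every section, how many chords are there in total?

A: 20 bars × 2 beats = 40 beats; 5 beats/chord → 8 chords.
B: 9 bars × 7 beats = 63 beats; 1.5 beats/chord → 42 chords.
C: 18 bars × 4 beats = 72 beats; 1.5 beats/chord → 48 chords.
D: 8 bars × 5 beats = 40 beats; 8 beats/chord → 5 chords.
Total: 8 + 42 + 48 + 5 = 103.

103 chords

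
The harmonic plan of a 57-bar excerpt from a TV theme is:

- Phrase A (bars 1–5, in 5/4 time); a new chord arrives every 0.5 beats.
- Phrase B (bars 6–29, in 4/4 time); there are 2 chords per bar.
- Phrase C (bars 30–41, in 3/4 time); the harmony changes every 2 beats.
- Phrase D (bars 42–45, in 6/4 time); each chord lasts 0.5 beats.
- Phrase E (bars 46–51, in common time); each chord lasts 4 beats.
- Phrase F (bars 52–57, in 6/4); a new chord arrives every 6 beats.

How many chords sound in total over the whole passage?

A: 5 bars × 5 beats = 25 beats; 0.5 beats/chord → 50 chords.
B: 24 bars × 4 beats = 96 beats; 2 beats/chord → 48 chords.
C: 12 bars × 3 beats = 36 beats; 2 beats/chord → 18 chords.
D: 4 bars × 6 beats = 24 beats; 0.5 beats/chord → 48 chords.
E: 6 bars × 4 beats = 24 beats; 4 beats/chord → 6 chords.
F: 6 bars × 6 beats = 36 beats; 6 beats/chord → 6 chords.
Total: 50 + 48 + 18 + 48 + 6 + 6 = 176.

176 chords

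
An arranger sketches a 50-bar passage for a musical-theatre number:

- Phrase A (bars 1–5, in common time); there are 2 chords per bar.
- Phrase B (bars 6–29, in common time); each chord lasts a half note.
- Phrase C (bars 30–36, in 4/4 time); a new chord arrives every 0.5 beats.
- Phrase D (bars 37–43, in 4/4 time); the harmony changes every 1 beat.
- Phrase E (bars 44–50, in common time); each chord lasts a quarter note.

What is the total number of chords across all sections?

A: 5·4 = 20 beats, 20/2 = 10 chords.
B: 24·4 = 96 beats, 96/2 = 48 chords.
C: 7·4 = 28 beats, 28/0.5 = 56 chords.
D: 7·4 = 28 beats, 28/1 = 28 chords.
E: 7·4 = 28 beats, 28/1 = 28 chords.
Total: 10 + 48 + 56 + 28 + 28 = 170.

170 chords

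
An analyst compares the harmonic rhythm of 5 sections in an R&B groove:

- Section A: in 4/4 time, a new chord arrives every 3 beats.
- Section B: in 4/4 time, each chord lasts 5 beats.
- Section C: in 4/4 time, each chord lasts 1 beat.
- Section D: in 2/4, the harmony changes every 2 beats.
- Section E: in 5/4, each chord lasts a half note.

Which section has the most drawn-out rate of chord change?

Section B

A: each chord is 3 beats in 4/4, so 4/3 per bar.
B: each chord is 5 beats in 4/4, so 0.8 per bar.
C: each chord is 1 beat in 4/4, so 4 per bar.
D: each chord is 2 beats in 2/4, so 1 per bar.
E: each chord is 2 beats in 5/4, so 2.5 per bar.
Slowest is B at 0.8 chords/bar.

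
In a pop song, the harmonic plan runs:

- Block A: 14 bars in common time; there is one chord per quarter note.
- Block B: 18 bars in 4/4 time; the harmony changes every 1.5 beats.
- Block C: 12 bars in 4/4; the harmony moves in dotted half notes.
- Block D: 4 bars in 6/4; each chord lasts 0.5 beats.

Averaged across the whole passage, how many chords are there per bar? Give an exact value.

3.5 chords per bar

A: 14 bars of 4 beats is 56 beats; at 1 beat each that's 56 chords.
B: 18 bars of 4 beats is 72 beats; at 1.5 beats each that's 48 chords.
C: 12 bars of 4 beats is 48 beats; at 3 beats each that's 16 chords.
D: 4 bars of 6 beats is 24 beats; at 0.5 beats each that's 48 chords.
Overall: 168 chords over 48 bars → 168/48 = 3.5 chords per bar.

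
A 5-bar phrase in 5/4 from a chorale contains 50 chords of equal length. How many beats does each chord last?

5 bars × 5 beats/bar = 25 beats total.
25 beats ÷ 50 chords = 0.5 beats per chord.
(That is an eighth note.)

0.5 beats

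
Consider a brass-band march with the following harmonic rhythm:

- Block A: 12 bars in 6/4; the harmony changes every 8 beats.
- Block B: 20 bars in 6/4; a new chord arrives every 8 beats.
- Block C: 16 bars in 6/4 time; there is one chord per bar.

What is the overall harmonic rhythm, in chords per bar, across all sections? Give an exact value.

A: 12 × 6 = 72 beats ÷ 8 = 9 chords.
B: 20 × 6 = 120 beats ÷ 8 = 15 chords.
C: 16 × 6 = 96 beats ÷ 6 = 16 chords.
Overall: 40 chords over 48 bars → 40/48 = 5/6 chords per bar.

5/6 chords per bar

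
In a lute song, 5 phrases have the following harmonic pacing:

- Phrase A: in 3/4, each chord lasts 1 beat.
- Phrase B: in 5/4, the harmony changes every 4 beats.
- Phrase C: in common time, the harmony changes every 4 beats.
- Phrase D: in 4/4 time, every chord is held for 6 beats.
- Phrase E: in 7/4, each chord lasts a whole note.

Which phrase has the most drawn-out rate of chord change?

Phrase D

A: 3 beats/bar ÷ 1 beat/chord = 3 chords/bar.
B: 5 beats/bar ÷ 4 beats/chord = 1.25 chords/bar.
C: 4 beats/bar ÷ 4 beats/chord = 1 chord/bar.
D: 4 beats/bar ÷ 6 beats/chord = 2/3 chords/bar.
E: 7 beats/bar ÷ 4 beats/chord = 1.75 chords/bar.
Slowest is D at 2/3 chords/bar.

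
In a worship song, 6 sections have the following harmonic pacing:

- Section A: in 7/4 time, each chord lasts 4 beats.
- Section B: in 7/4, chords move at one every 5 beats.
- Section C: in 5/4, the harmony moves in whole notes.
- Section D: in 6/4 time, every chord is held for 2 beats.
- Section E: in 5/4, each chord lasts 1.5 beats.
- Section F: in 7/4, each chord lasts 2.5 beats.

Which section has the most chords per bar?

A: each chord is 4 beats in 7/4, so 1.75 per bar.
B: each chord is 5 beats in 7/4, so 1.4 per bar.
C: each chord is 4 beats in 5/4, so 1.25 per bar.
D: each chord is 2 beats in 6/4, so 3 per bar.
E: each chord is 1.5 beats in 5/4, so 10/3 per bar.
F: each chord is 2.5 beats in 7/4, so 2.8 per bar.
Fastest is E at 10/3 chords/bar.

Section E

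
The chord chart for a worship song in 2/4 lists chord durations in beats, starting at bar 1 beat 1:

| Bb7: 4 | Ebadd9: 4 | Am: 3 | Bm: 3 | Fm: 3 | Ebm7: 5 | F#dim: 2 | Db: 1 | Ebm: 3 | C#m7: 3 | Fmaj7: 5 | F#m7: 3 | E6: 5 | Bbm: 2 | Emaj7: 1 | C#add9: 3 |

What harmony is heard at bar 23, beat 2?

Bbm

Beat 2 of bar 23 is beat (23−1)×2 + 2 = 46 overall.
Running totals: Bb7 ends at 4, Ebadd9 ends at 8, Am ends at 11, Bm ends at 14, Fm ends at 17, Ebm7 ends at 22, F#dim ends at 24, Db ends at 25, Ebm ends at 28, C#m7 ends at 31, Fmaj7 ends at 36, F#m7 ends at 39, E6 ends at 44, Bbm ends at 46.
Beat 46 falls within Bbm.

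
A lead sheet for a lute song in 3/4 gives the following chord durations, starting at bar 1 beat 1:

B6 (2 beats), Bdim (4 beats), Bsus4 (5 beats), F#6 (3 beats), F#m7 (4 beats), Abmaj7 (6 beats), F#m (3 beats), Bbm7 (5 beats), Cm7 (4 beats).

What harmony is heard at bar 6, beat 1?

Beat 1 of bar 6 is beat (6−1)×3 + 1 = 16 overall.
Running totals: B6 ends at 2, Bdim ends at 6, Bsus4 ends at 11, F#6 ends at 14, F#m7 ends at 18.
Beat 16 falls within F#m7.

F#m7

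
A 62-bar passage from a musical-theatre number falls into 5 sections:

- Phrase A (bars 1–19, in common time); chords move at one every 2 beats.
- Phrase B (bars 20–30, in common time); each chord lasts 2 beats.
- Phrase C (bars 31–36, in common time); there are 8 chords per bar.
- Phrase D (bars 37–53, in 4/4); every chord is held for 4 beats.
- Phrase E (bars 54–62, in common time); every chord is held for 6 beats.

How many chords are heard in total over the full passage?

A has 76 beats and chords last 2 each, so 38 chords.
B has 44 beats and chords last 2 each, so 22 chords.
C has 24 beats and chords last 0.5 each, so 48 chords.
D has 68 beats and chords last 4 each, so 17 chords.
E has 36 beats and chords last 6 each, so 6 chords.
Total: 38 + 22 + 48 + 17 + 6 = 131.

131 chords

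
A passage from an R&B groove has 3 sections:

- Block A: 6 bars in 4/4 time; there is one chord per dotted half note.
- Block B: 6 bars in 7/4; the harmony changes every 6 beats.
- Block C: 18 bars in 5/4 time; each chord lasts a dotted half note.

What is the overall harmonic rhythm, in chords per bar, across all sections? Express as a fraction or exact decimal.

A: 6 × 4 = 24 beats ÷ 3 = 8 chords.
B: 6 × 7 = 42 beats ÷ 6 = 7 chords.
C: 18 × 5 = 90 beats ÷ 3 = 30 chords.
Overall: 45 chords over 30 bars → 45/30 = 1.5 chords per bar.

1.5 chords per bar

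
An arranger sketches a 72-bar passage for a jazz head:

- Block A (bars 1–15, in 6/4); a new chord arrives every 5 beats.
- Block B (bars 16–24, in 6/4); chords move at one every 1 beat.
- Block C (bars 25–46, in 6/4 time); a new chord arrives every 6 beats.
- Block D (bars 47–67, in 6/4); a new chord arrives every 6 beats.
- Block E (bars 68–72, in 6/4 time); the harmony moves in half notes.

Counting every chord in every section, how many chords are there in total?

130 chords

A: 15·6 = 90 beats, 90/5 = 18 chords.
B: 9·6 = 54 beats, 54/1 = 54 chords.
C: 22·6 = 132 beats, 132/6 = 22 chords.
D: 21·6 = 126 beats, 126/6 = 21 chords.
E: 5·6 = 30 beats, 30/2 = 15 chords.
Total: 18 + 54 + 22 + 21 + 15 = 130.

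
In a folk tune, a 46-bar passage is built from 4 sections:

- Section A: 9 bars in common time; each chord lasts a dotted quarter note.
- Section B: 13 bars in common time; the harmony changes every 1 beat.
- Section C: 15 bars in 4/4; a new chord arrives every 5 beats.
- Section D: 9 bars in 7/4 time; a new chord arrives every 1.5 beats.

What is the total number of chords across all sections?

A has 36 beats and chords last 1.5 each, so 24 chords.
B has 52 beats and chords last 1 each, so 52 chords.
C has 60 beats and chords last 5 each, so 12 chords.
D has 63 beats and chords last 1.5 each, so 42 chords.
Total: 24 + 52 + 12 + 42 = 130.

130 chords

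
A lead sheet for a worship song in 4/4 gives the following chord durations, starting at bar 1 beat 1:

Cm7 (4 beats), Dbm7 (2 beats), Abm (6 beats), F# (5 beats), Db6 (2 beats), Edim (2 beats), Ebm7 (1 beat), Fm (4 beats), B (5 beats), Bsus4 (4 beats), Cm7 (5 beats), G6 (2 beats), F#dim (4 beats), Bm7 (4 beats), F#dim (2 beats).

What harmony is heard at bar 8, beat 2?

B

Beat 2 of bar 8 is beat (8−1)×4 + 2 = 30 overall.
Running totals: Cm7 ends at 4, Dbm7 ends at 6, Abm ends at 12, F# ends at 17, Db6 ends at 19, Edim ends at 21, Ebm7 ends at 22, Fm ends at 26, B ends at 31.
Beat 30 falls within B.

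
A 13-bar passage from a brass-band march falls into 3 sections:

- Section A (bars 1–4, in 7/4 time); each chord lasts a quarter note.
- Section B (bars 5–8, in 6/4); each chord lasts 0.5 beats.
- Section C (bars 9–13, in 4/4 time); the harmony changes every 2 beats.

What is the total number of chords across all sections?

86 chords

A: 4·7 = 28 beats, 28/1 = 28 chords.
B: 4·6 = 24 beats, 24/0.5 = 48 chords.
C: 5·4 = 20 beats, 20/2 = 10 chords.
Total: 28 + 48 + 10 = 86.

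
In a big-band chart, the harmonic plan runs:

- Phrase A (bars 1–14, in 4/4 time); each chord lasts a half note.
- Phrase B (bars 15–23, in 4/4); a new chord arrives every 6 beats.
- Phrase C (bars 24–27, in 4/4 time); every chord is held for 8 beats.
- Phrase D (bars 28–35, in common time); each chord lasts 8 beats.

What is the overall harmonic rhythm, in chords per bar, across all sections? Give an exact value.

A: 14 × 4 = 56 beats ÷ 2 = 28 chords.
B: 9 × 4 = 36 beats ÷ 6 = 6 chords.
C: 4 × 4 = 16 beats ÷ 8 = 2 chords.
D: 8 × 4 = 32 beats ÷ 8 = 4 chords.
Overall: 40 chords over 35 bars → 40/35 = 8/7 chords per bar.

8/7 chords per bar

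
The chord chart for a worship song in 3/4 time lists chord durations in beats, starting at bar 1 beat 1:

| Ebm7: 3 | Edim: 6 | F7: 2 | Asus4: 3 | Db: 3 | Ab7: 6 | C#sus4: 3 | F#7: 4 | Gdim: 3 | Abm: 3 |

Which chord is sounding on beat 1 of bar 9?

C#sus4

Beat 1 of bar 9 is beat (9−1)×3 + 1 = 25 overall.
Running totals: Ebm7 ends at 3, Edim ends at 9, F7 ends at 11, Asus4 ends at 14, Db ends at 17, Ab7 ends at 23, C#sus4 ends at 26.
Beat 25 falls within C#sus4.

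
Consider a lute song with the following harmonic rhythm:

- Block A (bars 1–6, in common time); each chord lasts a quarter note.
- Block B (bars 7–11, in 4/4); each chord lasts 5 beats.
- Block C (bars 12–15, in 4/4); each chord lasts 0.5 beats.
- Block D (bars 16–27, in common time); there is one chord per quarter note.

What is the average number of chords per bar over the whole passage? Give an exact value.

4 chords per bar

A: 6 × 4 = 24 beats ÷ 1 = 24 chords.
B: 5 × 4 = 20 beats ÷ 5 = 4 chords.
C: 4 × 4 = 16 beats ÷ 0.5 = 32 chords.
D: 12 × 4 = 48 beats ÷ 1 = 48 chords.
Overall: 108 chords over 27 bars → 108/27 = 4 chords per bar.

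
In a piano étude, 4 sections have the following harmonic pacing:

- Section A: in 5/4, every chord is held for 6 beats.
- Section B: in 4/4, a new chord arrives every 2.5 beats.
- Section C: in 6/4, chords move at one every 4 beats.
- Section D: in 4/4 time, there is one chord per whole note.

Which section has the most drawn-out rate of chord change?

A: 5 beats/bar ÷ 6 beats/chord = 5/6 chords/bar.
B: 4 beats/bar ÷ 2.5 beats/chord = 1.6 chords/bar.
C: 6 beats/bar ÷ 4 beats/chord = 1.5 chords/bar.
D: 4 beats/bar ÷ 4 beats/chord = 1 chord/bar.
Slowest is A at 5/6 chords/bar.

Section A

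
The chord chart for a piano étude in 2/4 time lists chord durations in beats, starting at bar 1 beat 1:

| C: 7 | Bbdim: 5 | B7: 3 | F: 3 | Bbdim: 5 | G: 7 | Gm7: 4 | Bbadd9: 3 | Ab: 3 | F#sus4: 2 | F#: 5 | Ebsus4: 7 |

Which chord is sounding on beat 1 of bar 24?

F#

Beat 1 of bar 24 is beat (24−1)×2 + 1 = 47 overall.
Running totals: C ends at 7, Bbdim ends at 12, B7 ends at 15, F ends at 18, Bbdim ends at 23, G ends at 30, Gm7 ends at 34, Bbadd9 ends at 37, Ab ends at 40, F#sus4 ends at 42, F# ends at 47.
Beat 47 falls within F#.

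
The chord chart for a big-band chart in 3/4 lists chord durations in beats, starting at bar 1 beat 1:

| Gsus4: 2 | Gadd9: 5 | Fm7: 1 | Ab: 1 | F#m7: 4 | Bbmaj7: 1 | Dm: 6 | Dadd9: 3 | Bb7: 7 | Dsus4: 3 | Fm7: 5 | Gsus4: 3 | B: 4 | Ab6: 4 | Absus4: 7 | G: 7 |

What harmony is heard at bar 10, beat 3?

Beat 3 of bar 10 is beat (10−1)×3 + 3 = 30 overall.
Running totals: Gsus4 ends at 2, Gadd9 ends at 7, Fm7 ends at 8, Ab ends at 9, F#m7 ends at 13, Bbmaj7 ends at 14, Dm ends at 20, Dadd9 ends at 23, Bb7 ends at 30.
Beat 30 falls within Bb7.

Bb7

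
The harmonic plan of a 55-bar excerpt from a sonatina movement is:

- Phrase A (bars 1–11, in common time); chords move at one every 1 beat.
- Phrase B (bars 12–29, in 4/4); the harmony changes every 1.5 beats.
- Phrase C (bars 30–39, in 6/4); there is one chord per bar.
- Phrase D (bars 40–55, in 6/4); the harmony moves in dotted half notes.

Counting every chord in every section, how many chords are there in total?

134 chords

A: 11·4 = 44 beats, 44/1 = 44 chords.
B: 18·4 = 72 beats, 72/1.5 = 48 chords.
C: 10·6 = 60 beats, 60/6 = 10 chords.
D: 16·6 = 96 beats, 96/3 = 32 chords.
Total: 44 + 48 + 10 + 32 = 134.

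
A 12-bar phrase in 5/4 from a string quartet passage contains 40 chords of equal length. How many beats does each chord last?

1.5 beats

12 bars × 5 beats/bar = 60 beats total.
60 beats ÷ 40 chords = 1.5 beats per chord.
(That is a dotted quarter note.)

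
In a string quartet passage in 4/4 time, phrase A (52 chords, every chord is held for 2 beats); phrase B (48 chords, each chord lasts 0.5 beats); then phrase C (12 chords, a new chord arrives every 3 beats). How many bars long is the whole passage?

41 bars

A: 52 × 2 = 104 beats = 26 bars.
B: 48 × 0.5 = 24 beats = 6 bars.
C: 12 × 3 = 36 beats = 9 bars.
Total: 26 + 6 + 9 = 41 bars.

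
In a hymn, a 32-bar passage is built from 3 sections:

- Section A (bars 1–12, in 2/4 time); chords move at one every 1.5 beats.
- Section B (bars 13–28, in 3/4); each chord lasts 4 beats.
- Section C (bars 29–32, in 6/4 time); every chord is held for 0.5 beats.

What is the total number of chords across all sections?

76 chords

A: 12 bars × 2 beats = 24 beats; 1.5 beats/chord → 16 chords.
B: 16 bars × 3 beats = 48 beats; 4 beats/chord → 12 chords.
C: 4 bars × 6 beats = 24 beats; 0.5 beats/chord → 48 chords.
Total: 16 + 12 + 48 = 76.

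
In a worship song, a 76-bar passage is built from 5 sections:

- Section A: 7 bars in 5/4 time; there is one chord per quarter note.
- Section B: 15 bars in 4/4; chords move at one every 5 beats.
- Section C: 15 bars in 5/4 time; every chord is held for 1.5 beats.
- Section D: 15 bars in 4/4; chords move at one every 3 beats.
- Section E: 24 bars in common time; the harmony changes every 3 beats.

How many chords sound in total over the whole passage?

A: 7·5 = 35 beats, 35/1 = 35 chords.
B: 15·4 = 60 beats, 60/5 = 12 chords.
C: 15·5 = 75 beats, 75/1.5 = 50 chords.
D: 15·4 = 60 beats, 60/3 = 20 chords.
E: 24·4 = 96 beats, 96/3 = 32 chords.
Total: 35 + 12 + 50 + 20 + 32 = 149.

149 chords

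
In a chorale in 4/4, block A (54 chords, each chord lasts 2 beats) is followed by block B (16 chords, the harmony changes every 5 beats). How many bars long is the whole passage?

A: 54 × 2 = 108 beats = 27 bars.
B: 16 × 5 = 80 beats = 20 bars.
Total: 27 + 20 = 47 bars.

47 bars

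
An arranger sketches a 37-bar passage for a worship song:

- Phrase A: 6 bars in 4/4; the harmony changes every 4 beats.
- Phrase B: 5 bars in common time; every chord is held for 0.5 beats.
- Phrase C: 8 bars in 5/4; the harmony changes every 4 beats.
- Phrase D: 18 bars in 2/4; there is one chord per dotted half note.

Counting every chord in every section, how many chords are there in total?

A: 6 bars × 4 beats = 24 beats; 4 beats/chord → 6 chords.
B: 5 bars × 4 beats = 20 beats; 0.5 beats/chord → 40 chords.
C: 8 bars × 5 beats = 40 beats; 4 beats/chord → 10 chords.
D: 18 bars × 2 beats = 36 beats; 3 beats/chord → 12 chords.
Total: 6 + 40 + 10 + 12 = 68.

68 chords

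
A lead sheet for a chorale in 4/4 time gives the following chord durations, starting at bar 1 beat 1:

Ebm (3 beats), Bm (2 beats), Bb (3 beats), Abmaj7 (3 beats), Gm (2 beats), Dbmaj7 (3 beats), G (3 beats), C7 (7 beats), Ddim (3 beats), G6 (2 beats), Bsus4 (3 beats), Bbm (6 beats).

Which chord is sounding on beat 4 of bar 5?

C7

Beat 4 of bar 5 is beat (5−1)×4 + 4 = 20 overall.
Running totals: Ebm ends at 3, Bm ends at 5, Bb ends at 8, Abmaj7 ends at 11, Gm ends at 13, Dbmaj7 ends at 16, G ends at 19, C7 ends at 26.
Beat 20 falls within C7.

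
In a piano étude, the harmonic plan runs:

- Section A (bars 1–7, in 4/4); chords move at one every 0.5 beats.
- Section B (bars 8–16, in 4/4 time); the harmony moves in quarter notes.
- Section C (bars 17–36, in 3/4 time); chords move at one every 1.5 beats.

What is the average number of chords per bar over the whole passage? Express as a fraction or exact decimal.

A: 7 bars of 4 beats is 28 beats; at 0.5 beats each that's 56 chords.
B: 9 bars of 4 beats is 36 beats; at 1 beat each that's 36 chords.
C: 20 bars of 3 beats is 60 beats; at 1.5 beats each that's 40 chords.
Overall: 132 chords over 36 bars → 132/36 = 11/3 chords per bar.

11/3 chords per bar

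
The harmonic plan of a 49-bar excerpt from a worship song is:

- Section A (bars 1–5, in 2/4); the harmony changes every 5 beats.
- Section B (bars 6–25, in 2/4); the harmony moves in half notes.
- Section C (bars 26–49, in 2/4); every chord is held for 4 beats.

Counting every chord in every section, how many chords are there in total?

34 chords

A: 5 bars × 2 beats = 10 beats; 5 beats/chord → 2 chords.
B: 20 bars × 2 beats = 40 beats; 2 beats/chord → 20 chords.
C: 24 bars × 2 beats = 48 beats; 4 beats/chord → 12 chords.
Total: 2 + 20 + 12 = 34.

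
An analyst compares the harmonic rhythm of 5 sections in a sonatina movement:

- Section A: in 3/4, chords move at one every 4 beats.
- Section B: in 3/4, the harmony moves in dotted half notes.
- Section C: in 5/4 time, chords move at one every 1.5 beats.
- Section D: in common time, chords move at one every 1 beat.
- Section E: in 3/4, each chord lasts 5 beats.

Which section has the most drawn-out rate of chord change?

Section E

A: 3 beats/bar ÷ 4 beats/chord = 0.75 chords/bar.
B: 3 beats/bar ÷ 3 beats/chord = 1 chord/bar.
C: 5 beats/bar ÷ 1.5 beats/chord = 10/3 chords/bar.
D: 4 beats/bar ÷ 1 beat/chord = 4 chords/bar.
E: 3 beats/bar ÷ 5 beats/chord = 0.6 chords/bar.
Slowest is E at 0.6 chords/bar.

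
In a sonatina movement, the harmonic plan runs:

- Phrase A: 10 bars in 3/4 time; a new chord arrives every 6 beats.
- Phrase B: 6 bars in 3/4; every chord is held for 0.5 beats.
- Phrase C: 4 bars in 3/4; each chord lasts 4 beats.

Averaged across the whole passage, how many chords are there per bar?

A: 10 × 3 = 30 beats ÷ 6 = 5 chords.
B: 6 × 3 = 18 beats ÷ 0.5 = 36 chords.
C: 4 × 3 = 12 beats ÷ 4 = 3 chords.
Overall: 44 chords over 20 bars → 44/20 = 2.2 chords per bar.

2.2 chords per bar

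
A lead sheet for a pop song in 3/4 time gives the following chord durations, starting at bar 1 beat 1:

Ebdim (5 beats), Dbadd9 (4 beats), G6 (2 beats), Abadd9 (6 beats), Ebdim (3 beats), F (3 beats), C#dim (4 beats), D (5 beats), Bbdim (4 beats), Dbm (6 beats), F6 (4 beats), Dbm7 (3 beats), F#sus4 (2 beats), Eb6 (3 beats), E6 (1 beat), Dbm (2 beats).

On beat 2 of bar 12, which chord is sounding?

Bbdim

Beat 2 of bar 12 is beat (12−1)×3 + 2 = 35 overall.
Running totals: Ebdim ends at 5, Dbadd9 ends at 9, G6 ends at 11, Abadd9 ends at 17, Ebdim ends at 20, F ends at 23, C#dim ends at 27, D ends at 32, Bbdim ends at 36.
Beat 35 falls within Bbdim.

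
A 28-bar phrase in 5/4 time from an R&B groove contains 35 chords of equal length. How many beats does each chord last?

4 beats

28 bars × 5 beats/bar = 140 beats total.
140 beats ÷ 35 chords = 4 beats per chord.
(That is a whole note.)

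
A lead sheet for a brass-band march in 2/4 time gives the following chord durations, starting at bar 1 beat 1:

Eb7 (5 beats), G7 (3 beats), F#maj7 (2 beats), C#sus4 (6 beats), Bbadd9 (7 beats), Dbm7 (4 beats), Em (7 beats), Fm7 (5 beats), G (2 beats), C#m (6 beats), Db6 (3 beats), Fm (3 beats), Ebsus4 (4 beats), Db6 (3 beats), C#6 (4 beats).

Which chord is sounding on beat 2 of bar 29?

Beat 2 of bar 29 is beat (29−1)×2 + 2 = 58 overall.
Running totals: Eb7 ends at 5, G7 ends at 8, F#maj7 ends at 10, C#sus4 ends at 16, Bbadd9 ends at 23, Dbm7 ends at 27, Em ends at 34, Fm7 ends at 39, G ends at 41, C#m ends at 47, Db6 ends at 50, Fm ends at 53, Ebsus4 ends at 57, Db6 ends at 60.
Beat 58 falls within Db6.

Db6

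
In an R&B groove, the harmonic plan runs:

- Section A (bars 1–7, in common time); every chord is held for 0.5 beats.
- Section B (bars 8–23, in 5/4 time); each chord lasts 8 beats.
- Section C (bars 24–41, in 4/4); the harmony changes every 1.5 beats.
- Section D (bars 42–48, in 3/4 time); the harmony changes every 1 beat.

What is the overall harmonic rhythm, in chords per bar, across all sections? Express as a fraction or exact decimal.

A: 7 bars of 4 beats is 28 beats; at 0.5 beats each that's 56 chords.
B: 16 bars of 5 beats is 80 beats; at 8 beats each that's 10 chords.
C: 18 bars of 4 beats is 72 beats; at 1.5 beats each that's 48 chords.
D: 7 bars of 3 beats is 21 beats; at 1 beat each that's 21 chords.
Overall: 135 chords over 48 bars → 135/48 = 45/16 chords per bar.

45/16 chords per bar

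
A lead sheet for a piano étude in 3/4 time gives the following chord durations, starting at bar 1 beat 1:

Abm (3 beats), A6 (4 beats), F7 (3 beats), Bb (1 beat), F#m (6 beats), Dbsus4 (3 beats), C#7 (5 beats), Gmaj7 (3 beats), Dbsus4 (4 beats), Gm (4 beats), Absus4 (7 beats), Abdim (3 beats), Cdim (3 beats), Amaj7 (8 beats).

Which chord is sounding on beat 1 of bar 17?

Cdim

Beat 1 of bar 17 is beat (17−1)×3 + 1 = 49 overall.
Running totals: Abm ends at 3, A6 ends at 7, F7 ends at 10, Bb ends at 11, F#m ends at 17, Dbsus4 ends at 20, C#7 ends at 25, Gmaj7 ends at 28, Dbsus4 ends at 32, Gm ends at 36, Absus4 ends at 43, Abdim ends at 46, Cdim ends at 49.
Beat 49 falls within Cdim.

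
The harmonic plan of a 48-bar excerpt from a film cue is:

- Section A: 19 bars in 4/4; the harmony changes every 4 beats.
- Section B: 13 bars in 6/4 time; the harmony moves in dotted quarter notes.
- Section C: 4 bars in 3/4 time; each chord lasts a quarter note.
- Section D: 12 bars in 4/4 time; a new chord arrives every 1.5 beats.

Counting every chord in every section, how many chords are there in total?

A has 76 beats and chords last 4 each, so 19 chords.
B has 78 beats and chords last 1.5 each, so 52 chords.
C has 12 beats and chords last 1 each, so 12 chords.
D has 48 beats and chords last 1.5 each, so 32 chords.
Total: 19 + 52 + 12 + 32 = 115.

115 chords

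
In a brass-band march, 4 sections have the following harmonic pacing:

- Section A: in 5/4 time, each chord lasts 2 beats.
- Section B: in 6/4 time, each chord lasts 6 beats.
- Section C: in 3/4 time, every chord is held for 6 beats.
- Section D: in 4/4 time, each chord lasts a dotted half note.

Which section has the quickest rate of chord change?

Section A

A: 5 beats/bar ÷ 2 beats/chord = 2.5 chords/bar.
B: 6 beats/bar ÷ 6 beats/chord = 1 chord/bar.
C: 3 beats/bar ÷ 6 beats/chord = 0.5 chords/bar.
D: 4 beats/bar ÷ 3 beats/chord = 4/3 chords/bar.
Fastest is A at 2.5 chords/bar.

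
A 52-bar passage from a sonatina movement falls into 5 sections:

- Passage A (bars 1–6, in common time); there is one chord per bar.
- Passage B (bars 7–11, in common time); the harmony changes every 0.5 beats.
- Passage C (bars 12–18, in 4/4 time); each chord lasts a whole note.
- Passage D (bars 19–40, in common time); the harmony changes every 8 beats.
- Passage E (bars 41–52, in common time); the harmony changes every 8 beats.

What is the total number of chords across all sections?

A: 6·4 = 24 beats, 24/4 = 6 chords.
B: 5·4 = 20 beats, 20/0.5 = 40 chords.
C: 7·4 = 28 beats, 28/4 = 7 chords.
D: 22·4 = 88 beats, 88/8 = 11 chords.
E: 12·4 = 48 beats, 48/8 = 6 chords.
Total: 6 + 40 + 7 + 11 + 6 = 70.

70 chords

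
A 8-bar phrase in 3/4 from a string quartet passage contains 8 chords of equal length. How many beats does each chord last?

3 beats

8 bars × 3 beats/bar = 24 beats total.
24 beats ÷ 8 chords = 3 beats per chord.
(That is a dotted half note.)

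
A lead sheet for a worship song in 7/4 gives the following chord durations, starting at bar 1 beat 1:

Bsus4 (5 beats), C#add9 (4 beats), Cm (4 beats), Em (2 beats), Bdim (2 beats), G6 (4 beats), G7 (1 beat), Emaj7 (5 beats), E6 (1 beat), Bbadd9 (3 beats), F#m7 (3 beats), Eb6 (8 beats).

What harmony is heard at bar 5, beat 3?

Bbadd9

Beat 3 of bar 5 is beat (5−1)×7 + 3 = 31 overall.
Running totals: Bsus4 ends at 5, C#add9 ends at 9, Cm ends at 13, Em ends at 15, Bdim ends at 17, G6 ends at 21, G7 ends at 22, Emaj7 ends at 27, E6 ends at 28, Bbadd9 ends at 31.
Beat 31 falls within Bbadd9.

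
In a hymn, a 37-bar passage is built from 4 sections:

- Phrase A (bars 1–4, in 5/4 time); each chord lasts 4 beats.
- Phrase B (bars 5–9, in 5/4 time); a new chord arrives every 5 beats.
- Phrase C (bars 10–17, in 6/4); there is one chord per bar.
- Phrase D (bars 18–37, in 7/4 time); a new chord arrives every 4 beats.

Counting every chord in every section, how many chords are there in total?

A: 4·5 = 20 beats, 20/4 = 5 chords.
B: 5·5 = 25 beats, 25/5 = 5 chords.
C: 8·6 = 48 beats, 48/6 = 8 chords.
D: 20·7 = 140 beats, 140/4 = 35 chords.
Total: 5 + 5 + 8 + 35 = 53.

53 chords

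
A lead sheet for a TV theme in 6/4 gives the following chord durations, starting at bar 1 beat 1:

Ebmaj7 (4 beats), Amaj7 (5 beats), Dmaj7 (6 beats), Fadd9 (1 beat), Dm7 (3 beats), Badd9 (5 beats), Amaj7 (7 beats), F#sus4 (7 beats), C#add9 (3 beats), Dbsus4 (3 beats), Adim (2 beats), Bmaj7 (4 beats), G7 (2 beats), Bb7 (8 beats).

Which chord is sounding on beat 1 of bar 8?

Dbsus4

Beat 1 of bar 8 is beat (8−1)×6 + 1 = 43 overall.
Running totals: Ebmaj7 ends at 4, Amaj7 ends at 9, Dmaj7 ends at 15, Fadd9 ends at 16, Dm7 ends at 19, Badd9 ends at 24, Amaj7 ends at 31, F#sus4 ends at 38, C#add9 ends at 41, Dbsus4 ends at 44.
Beat 43 falls within Dbsus4.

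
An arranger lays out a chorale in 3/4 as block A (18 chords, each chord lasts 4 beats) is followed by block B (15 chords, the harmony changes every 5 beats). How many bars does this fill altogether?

49 bars

A: 18 × 4 = 72 beats = 24 bars.
B: 15 × 5 = 75 beats = 25 bars.
Total: 24 + 25 = 49 bars.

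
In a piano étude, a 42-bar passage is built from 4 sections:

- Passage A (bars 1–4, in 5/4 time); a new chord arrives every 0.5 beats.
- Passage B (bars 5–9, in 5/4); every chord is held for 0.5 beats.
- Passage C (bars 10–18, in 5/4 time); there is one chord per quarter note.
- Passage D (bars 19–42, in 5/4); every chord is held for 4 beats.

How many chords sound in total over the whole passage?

165 chords

A: 4·5 = 20 beats, 20/0.5 = 40 chords.
B: 5·5 = 25 beats, 25/0.5 = 50 chords.
C: 9·5 = 45 beats, 45/1 = 45 chords.
D: 24·5 = 120 beats, 120/4 = 30 chords.
Total: 40 + 50 + 45 + 30 = 165.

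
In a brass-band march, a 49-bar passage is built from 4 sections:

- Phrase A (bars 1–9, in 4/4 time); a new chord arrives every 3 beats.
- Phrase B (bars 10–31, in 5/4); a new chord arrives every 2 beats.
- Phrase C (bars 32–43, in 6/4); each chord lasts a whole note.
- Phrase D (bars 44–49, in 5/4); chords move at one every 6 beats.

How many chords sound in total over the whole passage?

A has 36 beats and chords last 3 each, so 12 chords.
B has 110 beats and chords last 2 each, so 55 chords.
C has 72 beats and chords last 4 each, so 18 chords.
D has 30 beats and chords last 6 each, so 5 chords.
Total: 12 + 55 + 18 + 5 = 90.

90 chords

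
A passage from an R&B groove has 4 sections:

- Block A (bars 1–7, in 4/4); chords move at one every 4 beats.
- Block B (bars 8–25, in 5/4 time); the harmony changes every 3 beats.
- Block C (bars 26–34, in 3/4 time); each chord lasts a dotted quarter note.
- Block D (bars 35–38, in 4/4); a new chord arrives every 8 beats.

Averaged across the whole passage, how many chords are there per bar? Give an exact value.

1.5 chords per bar

A: 7 × 4 = 28 beats ÷ 4 = 7 chords.
B: 18 × 5 = 90 beats ÷ 3 = 30 chords.
C: 9 × 3 = 27 beats ÷ 1.5 = 18 chords.
D: 4 × 4 = 16 beats ÷ 8 = 2 chords.
Overall: 57 chords over 38 bars → 57/38 = 1.5 chords per bar.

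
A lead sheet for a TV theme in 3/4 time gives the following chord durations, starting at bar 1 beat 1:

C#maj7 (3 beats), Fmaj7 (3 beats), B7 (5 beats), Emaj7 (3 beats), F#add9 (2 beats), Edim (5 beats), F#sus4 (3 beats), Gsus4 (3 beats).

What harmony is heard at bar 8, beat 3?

F#sus4

Beat 3 of bar 8 is beat (8−1)×3 + 3 = 24 overall.
Running totals: C#maj7 ends at 3, Fmaj7 ends at 6, B7 ends at 11, Emaj7 ends at 14, F#add9 ends at 16, Edim ends at 21, F#sus4 ends at 24.
Beat 24 falls within F#sus4.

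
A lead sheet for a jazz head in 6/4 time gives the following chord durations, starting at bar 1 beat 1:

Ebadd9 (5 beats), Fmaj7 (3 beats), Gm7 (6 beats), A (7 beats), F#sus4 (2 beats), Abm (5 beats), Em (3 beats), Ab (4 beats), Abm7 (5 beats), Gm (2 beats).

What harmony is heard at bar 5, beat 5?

Em

Beat 5 of bar 5 is beat (5−1)×6 + 5 = 29 overall.
Running totals: Ebadd9 ends at 5, Fmaj7 ends at 8, Gm7 ends at 14, A ends at 21, F#sus4 ends at 23, Abm ends at 28, Em ends at 31.
Beat 29 falls within Em.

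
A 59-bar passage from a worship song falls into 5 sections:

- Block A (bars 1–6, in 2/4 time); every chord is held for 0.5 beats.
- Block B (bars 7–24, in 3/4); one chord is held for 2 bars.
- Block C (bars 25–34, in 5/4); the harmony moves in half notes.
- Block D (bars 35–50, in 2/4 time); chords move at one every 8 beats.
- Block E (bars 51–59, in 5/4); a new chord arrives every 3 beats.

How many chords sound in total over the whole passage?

77 chords

A: 6 bars × 2 beats = 12 beats; 0.5 beats/chord → 24 chords.
B: 18 bars × 3 beats = 54 beats; 6 beats/chord → 9 chords.
C: 10 bars × 5 beats = 50 beats; 2 beats/chord → 25 chords.
D: 16 bars × 2 beats = 32 beats; 8 beats/chord → 4 chords.
E: 9 bars × 5 beats = 45 beats; 3 beats/chord → 15 chords.
Total: 24 + 9 + 25 + 4 + 15 = 77.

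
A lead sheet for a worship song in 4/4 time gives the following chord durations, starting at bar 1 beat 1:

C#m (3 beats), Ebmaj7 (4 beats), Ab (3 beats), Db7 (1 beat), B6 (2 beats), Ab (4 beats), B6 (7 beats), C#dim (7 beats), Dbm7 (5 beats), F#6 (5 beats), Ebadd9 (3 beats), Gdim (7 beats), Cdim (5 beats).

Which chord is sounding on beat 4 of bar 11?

Beat 4 of bar 11 is beat (11−1)×4 + 4 = 44 overall.
Running totals: C#m ends at 3, Ebmaj7 ends at 7, Ab ends at 10, Db7 ends at 11, B6 ends at 13, Ab ends at 17, B6 ends at 24, C#dim ends at 31, Dbm7 ends at 36, F#6 ends at 41, Ebadd9 ends at 44.
Beat 44 falls within Ebadd9.

Ebadd9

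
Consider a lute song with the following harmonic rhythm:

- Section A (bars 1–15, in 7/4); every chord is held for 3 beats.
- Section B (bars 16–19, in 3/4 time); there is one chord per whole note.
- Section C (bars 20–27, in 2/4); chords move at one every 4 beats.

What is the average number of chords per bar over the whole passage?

A: 15 × 7 = 105 beats ÷ 3 = 35 chords.
B: 4 × 3 = 12 beats ÷ 4 = 3 chords.
C: 8 × 2 = 16 beats ÷ 4 = 4 chords.
Overall: 42 chords over 27 bars → 42/27 = 14/9 chords per bar.

14/9 chords per bar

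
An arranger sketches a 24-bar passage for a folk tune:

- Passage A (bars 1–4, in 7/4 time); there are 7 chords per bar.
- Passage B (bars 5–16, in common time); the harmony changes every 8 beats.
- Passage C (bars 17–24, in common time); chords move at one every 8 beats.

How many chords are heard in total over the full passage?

38 chords

A: 4·7 = 28 beats, 28/1 = 28 chords.
B: 12·4 = 48 beats, 48/8 = 6 chords.
C: 8·4 = 32 beats, 32/8 = 4 chords.
Total: 28 + 6 + 4 = 38.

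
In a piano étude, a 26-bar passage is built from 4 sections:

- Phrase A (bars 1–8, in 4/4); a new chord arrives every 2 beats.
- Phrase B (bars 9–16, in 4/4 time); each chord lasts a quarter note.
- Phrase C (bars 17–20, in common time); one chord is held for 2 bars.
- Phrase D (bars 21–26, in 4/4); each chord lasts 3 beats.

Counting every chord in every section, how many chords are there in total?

A has 32 beats and chords last 2 each, so 16 chords.
B has 32 beats and chords last 1 each, so 32 chords.
C has 16 beats and chords last 8 each, so 2 chords.
D has 24 beats and chords last 3 each, so 8 chords.
Total: 16 + 32 + 2 + 8 = 58.

58 chords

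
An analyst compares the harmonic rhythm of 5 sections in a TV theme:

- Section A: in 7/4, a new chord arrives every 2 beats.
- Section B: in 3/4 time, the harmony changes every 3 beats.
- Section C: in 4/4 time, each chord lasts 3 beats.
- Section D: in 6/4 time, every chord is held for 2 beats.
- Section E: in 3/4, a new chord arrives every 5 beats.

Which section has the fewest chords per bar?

Section E

A: each chord is 2 beats in 7/4, so 3.5 per bar.
B: each chord is 3 beats in 3/4, so 1 per bar.
C: each chord is 3 beats in 4/4, so 4/3 per bar.
D: each chord is 2 beats in 6/4, so 3 per bar.
E: each chord is 5 beats in 3/4, so 0.6 per bar.
Slowest is E at 0.6 chords/bar.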